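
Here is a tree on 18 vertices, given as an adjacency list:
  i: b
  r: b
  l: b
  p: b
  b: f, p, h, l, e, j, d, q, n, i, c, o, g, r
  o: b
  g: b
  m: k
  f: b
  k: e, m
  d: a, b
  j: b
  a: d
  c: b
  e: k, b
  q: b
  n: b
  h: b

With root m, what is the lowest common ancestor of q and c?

Path q→root: q b e k m; path c→root: c b e k m.
First common node: b.

b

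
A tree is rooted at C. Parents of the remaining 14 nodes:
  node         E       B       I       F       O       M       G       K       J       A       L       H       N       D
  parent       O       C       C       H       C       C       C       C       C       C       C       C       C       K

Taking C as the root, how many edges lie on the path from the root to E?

2

C → O → E — 2 edges.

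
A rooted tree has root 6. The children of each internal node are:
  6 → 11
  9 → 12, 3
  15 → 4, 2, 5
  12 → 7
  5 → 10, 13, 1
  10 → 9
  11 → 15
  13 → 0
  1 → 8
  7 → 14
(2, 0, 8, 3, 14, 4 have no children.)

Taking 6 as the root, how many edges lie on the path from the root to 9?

5

Path from 6 to 9: 6 – 11 – 15 – 5 – 10 – 9, which has 5 edges.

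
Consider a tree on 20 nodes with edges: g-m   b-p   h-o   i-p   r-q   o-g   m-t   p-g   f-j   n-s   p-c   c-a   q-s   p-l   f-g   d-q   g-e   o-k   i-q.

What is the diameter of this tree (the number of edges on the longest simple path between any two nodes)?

A longest path is n – s – q – i – p – g – o – k, with 7 edges.

7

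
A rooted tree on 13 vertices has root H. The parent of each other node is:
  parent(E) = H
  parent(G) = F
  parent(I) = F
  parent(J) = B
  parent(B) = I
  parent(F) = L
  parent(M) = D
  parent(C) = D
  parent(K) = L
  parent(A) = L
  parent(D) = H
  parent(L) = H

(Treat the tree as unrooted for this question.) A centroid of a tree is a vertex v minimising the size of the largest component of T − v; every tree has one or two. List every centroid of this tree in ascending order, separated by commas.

Removing L splits the tree into components of sizes 5, 5, 1, 1; the largest is 5 ≤ ⌊13/2⌋ = 6.
Every other node leaves some component of size > 6, so the centroid is unique.

L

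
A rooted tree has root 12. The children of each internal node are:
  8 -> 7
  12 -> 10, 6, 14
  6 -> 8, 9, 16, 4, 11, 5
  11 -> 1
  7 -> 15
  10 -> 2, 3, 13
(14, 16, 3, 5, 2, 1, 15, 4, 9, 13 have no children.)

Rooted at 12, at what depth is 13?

Path from 12 to 13: 12–10–13, which has 2 edges.

2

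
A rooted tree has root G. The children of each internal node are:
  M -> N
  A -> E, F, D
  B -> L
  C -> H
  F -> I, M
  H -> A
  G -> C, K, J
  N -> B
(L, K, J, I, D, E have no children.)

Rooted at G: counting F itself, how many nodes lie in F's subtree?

F's subtree: {F, M, I, N, B, L}, size 6.

6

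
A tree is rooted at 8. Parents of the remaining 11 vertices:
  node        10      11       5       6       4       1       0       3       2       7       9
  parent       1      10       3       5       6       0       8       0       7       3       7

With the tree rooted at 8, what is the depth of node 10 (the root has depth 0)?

8 → 0 → 1 → 10 — 3 edges.

3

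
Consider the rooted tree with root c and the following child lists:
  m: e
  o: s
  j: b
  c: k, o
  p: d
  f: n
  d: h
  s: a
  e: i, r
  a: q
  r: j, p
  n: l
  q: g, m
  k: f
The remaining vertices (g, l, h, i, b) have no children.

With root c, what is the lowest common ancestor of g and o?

Path g→root: g q a s o c; path o→root: o c.
First common node: o.

o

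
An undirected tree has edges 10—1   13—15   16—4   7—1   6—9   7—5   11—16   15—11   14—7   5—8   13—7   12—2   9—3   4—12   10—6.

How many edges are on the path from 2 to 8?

9

2 - 12 - 4 - 16 - 11 - 15 - 13 - 7 - 5 - 8: 9 edges.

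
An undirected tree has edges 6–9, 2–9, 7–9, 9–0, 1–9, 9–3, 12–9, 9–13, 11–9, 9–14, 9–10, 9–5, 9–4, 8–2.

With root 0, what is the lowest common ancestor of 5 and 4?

5's ancestor chain is 5, 9, 0 and 4's is 4, 9, 0; they first meet at 9.

9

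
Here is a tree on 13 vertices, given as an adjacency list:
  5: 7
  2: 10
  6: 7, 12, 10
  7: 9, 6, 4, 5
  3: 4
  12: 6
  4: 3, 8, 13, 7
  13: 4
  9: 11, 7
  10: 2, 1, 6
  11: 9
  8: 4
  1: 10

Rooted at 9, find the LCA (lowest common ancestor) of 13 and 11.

9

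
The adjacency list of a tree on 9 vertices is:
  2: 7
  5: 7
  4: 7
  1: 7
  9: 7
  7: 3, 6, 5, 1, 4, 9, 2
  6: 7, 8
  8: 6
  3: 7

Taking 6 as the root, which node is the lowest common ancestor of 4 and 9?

Path 4→root: 4 7 6; path 9→root: 9 7 6.
First common node: 7.

7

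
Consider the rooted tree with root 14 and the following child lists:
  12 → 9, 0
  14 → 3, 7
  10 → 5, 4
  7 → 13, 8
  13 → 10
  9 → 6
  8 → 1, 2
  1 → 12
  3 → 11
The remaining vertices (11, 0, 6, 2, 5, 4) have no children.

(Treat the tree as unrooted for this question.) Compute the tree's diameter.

A longest path is 6-9-12-1-8-7-14-3-11, with 8 edges.

8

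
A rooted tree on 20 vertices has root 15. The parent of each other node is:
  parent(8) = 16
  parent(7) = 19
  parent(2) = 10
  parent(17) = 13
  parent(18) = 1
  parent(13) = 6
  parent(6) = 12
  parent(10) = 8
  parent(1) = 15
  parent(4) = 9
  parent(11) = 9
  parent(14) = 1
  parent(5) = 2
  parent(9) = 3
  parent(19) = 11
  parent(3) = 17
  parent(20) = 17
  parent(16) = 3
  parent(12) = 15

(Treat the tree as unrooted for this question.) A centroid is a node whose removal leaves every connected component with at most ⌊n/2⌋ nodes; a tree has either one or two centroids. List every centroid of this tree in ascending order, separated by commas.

If 3 is removed the pieces have sizes 9, 5, 5, all ≤ ⌊20/2⌋ = 10.
No neighbour of 3 does as well, so 3 is the unique centroid.

3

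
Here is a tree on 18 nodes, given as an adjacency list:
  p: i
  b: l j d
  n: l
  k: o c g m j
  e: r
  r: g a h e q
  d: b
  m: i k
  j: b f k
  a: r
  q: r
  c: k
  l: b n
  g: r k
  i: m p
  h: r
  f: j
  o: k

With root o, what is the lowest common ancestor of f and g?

k

Ancestors of f (toward the root): f, j, k, o.
Ancestors of g: g, k, o.
The deepest node appearing in both lists is k.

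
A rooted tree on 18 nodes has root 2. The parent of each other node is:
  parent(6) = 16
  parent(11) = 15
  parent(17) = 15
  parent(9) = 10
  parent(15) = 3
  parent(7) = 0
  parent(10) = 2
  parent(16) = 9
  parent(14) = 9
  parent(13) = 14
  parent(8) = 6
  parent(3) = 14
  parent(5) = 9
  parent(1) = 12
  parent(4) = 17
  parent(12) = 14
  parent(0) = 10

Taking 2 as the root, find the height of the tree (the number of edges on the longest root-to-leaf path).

7

4 sits deepest: 2–10–9–14–3–15–17–4 — 7 edges from the root.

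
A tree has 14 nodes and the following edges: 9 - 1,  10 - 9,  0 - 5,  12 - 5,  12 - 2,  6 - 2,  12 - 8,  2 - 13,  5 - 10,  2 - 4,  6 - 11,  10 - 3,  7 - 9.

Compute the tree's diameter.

7

A longest path is 1-9-10-5-12-2-6-11, with 7 edges.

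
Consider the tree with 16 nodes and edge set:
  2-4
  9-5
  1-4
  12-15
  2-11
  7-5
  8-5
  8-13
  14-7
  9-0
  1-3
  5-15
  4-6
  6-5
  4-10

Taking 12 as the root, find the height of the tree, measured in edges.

11 sits deepest: 12 → 15 → 5 → 6 → 4 → 2 → 11 — 6 edges from the root.

6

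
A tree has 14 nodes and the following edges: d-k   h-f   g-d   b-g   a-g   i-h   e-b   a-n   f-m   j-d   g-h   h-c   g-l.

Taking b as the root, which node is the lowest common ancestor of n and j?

g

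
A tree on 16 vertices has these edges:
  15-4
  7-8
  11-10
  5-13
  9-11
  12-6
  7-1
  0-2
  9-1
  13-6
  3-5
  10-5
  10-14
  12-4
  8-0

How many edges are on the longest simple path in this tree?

Starting from 15, a farthest node is 2 at distance 13.
One longest path: 15 - 4 - 12 - 6 - 13 - 5 - 10 - 11 - 9 - 1 - 7 - 8 - 0 - 2.
So the diameter is 13.

13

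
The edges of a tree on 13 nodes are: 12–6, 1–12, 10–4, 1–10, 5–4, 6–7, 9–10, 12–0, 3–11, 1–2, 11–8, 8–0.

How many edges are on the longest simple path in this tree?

8

A longest path is 5 – 4 – 10 – 1 – 12 – 0 – 8 – 11 – 3, with 8 edges.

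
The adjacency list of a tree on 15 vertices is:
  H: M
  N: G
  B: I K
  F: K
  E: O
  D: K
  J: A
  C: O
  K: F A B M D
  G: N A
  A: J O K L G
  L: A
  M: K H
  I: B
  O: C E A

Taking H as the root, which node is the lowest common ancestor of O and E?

Path O→root: O A K M H; path E→root: E O A K M H.
First common node: O.

O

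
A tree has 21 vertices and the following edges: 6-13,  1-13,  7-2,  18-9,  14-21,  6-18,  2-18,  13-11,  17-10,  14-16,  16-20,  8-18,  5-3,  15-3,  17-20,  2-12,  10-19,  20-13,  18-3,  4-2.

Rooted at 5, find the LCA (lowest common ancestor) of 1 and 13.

13

1's ancestor chain is 1, 13, 6, 18, 3, 5 and 13's is 13, 6, 18, 3, 5; they first meet at 13.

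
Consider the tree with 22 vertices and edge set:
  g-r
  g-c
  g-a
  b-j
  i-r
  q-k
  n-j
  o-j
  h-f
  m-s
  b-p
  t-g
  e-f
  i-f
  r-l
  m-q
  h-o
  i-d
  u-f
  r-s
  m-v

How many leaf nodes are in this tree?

11

Degree-1 nodes: a, c, d, e, k, l, n, p, t, u, v — 11 of them.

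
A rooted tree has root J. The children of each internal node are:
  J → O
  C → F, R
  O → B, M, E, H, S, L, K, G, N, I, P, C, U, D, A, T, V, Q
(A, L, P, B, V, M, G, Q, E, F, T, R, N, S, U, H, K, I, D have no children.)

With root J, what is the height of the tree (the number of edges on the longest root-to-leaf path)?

3

A deepest node is F, reached by J–O–C–F.
That path has 3 edges, so the height is 3.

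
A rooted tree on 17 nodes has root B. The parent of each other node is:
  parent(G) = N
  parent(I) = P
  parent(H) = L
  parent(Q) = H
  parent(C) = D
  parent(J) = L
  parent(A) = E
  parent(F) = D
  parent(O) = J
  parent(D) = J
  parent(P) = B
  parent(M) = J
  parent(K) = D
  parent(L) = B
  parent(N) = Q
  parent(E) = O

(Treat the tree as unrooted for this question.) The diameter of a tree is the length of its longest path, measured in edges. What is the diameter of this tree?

8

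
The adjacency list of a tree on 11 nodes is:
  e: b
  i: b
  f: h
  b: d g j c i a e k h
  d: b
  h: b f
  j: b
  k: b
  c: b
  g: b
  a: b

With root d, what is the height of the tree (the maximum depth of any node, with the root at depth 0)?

The longest root-to-leaf path is d-b-h-f (3 edges).

3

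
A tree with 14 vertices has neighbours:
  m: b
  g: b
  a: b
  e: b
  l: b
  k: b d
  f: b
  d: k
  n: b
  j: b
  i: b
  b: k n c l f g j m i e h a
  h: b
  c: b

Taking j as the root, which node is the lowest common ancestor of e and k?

b

e's ancestor chain is e, b, j and k's is k, b, j; they first meet at b.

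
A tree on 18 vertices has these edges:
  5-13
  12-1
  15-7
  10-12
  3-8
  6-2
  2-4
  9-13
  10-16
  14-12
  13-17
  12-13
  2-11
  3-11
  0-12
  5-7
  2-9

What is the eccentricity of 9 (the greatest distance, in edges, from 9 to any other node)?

4

The node farthest from 9 is 8 (15, 16 also at distance 4), via 9-2-11-3-8 — 4 edges.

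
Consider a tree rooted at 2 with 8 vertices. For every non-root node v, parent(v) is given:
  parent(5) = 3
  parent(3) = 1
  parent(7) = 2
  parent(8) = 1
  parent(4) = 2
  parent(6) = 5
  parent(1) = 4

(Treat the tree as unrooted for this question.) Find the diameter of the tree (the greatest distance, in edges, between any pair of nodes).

6

BFS from 7 reaches 6 last, at distance 6; BFS from 6 confirms no node is farther.
Path: 7 – 2 – 4 – 1 – 3 – 5 – 6.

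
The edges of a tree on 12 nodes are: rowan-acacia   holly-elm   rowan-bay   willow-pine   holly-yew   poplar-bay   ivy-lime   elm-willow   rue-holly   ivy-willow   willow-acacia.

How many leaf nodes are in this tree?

5

Exactly 5 nodes have a single neighbour: lime, pine, poplar, rue, yew.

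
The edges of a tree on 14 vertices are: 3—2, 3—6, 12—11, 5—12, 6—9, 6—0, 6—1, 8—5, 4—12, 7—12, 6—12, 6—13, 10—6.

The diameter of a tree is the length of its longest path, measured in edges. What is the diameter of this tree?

A longest path is 2 - 3 - 6 - 12 - 5 - 8, with 5 edges.

5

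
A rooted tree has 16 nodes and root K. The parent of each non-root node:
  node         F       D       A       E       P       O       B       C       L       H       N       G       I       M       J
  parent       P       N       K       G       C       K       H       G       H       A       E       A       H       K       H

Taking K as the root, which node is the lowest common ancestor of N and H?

Path N→root: N E G A K; path H→root: H A K.
First common node: A.

A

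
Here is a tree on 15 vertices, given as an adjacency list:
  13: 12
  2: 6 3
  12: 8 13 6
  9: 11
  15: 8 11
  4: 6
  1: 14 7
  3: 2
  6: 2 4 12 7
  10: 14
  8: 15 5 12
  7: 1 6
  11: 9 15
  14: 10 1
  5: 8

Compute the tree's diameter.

BFS from 10 reaches 9 last, at distance 9; BFS from 9 confirms no node is farther.
Path: 10-14-1-7-6-12-8-15-11-9.

9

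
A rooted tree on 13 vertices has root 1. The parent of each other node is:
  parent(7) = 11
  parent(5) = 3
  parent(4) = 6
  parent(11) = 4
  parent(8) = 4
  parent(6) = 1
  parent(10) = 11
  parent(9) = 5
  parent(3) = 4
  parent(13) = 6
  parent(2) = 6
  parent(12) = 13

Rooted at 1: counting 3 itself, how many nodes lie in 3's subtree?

The subtree rooted at 3 contains: 3, 5, 9 — 3 nodes.

3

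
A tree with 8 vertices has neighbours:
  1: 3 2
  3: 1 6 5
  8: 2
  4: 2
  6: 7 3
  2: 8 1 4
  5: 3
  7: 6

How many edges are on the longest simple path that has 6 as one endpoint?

4

Distances from 6 peak at 4, attained at 4 (8 also at distance 4).
6 – 3 – 1 – 2 – 4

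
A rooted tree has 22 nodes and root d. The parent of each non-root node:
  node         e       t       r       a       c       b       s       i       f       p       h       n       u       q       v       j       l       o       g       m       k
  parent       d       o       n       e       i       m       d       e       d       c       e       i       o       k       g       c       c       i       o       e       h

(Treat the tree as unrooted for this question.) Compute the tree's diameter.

Starting from v, a farthest node is q at distance 7.
One longest path: v – g – o – i – e – h – k – q.
So the diameter is 7.

7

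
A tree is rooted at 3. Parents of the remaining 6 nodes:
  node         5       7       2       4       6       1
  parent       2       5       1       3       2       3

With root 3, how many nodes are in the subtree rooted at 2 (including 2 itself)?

4

The subtree rooted at 2 contains: 2, 6, 5, 7 — 4 nodes.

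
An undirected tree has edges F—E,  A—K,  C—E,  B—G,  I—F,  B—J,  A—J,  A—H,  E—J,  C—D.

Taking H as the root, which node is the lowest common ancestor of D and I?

Ancestors of D (toward the root): D, C, E, J, A, H.
Ancestors of I: I, F, E, J, A, H.
The deepest node appearing in both lists is E.

E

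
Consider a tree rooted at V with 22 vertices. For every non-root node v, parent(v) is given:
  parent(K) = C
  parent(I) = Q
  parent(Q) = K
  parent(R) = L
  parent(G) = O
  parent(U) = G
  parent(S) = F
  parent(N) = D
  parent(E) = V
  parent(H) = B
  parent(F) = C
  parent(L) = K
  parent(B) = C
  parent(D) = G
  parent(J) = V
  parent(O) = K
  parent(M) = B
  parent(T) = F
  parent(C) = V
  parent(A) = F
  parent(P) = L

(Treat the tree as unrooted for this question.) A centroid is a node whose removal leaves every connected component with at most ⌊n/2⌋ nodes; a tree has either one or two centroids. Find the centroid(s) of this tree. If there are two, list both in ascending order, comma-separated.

C, K

Delete C: the remaining components have sizes 11, 4, 3, 3. Max 11 ≤ 11, so C is a centroid.
Its neighbour K also leaves a largest component of size 11, so both are centroids.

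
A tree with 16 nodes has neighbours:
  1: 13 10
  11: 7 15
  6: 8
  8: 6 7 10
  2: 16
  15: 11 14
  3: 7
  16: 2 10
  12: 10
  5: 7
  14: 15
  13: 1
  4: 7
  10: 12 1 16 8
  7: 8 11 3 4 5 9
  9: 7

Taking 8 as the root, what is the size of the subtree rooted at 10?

10's subtree: {10, 16, 1, 12, 2, 13}, size 6.

6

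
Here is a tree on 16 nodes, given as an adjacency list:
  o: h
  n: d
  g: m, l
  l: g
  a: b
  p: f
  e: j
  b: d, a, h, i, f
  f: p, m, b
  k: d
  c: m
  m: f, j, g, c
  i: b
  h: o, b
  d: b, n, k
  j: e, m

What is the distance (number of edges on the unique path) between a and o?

a – b – h – o: 3 edges.

3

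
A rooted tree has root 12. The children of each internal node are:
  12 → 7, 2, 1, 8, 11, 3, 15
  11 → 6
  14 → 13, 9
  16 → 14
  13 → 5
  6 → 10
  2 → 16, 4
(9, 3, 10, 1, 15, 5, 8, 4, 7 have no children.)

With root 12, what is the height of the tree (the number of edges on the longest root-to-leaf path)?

5

5 sits deepest: 12 – 2 – 16 – 14 – 13 – 5 — 5 edges from the root.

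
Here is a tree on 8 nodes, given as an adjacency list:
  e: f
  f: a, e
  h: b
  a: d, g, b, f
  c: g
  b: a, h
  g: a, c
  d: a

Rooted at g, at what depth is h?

3

Path from g to h: g–a–b–h, which has 3 edges.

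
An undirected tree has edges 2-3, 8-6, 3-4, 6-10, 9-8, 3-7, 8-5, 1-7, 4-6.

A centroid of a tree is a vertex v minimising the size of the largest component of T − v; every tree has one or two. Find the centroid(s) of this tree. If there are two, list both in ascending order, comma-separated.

4, 6

If 6 is removed the pieces have sizes 5, 3, 1, all ≤ ⌊10/2⌋ = 5.
Its neighbour 4 also leaves a largest component of size 5, so both are centroids.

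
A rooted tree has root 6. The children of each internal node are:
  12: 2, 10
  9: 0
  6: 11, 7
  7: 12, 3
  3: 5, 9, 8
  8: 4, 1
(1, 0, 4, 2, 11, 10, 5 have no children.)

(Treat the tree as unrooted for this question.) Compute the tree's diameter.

5

A longest path is 0-9-3-7-12-10, with 5 edges.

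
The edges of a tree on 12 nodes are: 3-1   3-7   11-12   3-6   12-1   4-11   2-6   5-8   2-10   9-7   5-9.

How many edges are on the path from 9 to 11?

5

Walking from 9: 9 - 7 - 3 - 1 - 12 - 11. Length 5.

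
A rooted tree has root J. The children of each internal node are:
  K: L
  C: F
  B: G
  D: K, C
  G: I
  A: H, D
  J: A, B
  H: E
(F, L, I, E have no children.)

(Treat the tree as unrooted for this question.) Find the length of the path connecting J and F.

J – A – D – C – F: 4 edges.

4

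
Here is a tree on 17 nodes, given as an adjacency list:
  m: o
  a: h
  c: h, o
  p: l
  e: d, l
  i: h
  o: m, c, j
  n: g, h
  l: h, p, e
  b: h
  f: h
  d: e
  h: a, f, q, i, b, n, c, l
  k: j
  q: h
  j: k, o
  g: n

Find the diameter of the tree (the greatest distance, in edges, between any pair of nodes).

7

Starting from k, a farthest node is d at distance 7.
One longest path: k - j - o - c - h - l - e - d.
So the diameter is 7.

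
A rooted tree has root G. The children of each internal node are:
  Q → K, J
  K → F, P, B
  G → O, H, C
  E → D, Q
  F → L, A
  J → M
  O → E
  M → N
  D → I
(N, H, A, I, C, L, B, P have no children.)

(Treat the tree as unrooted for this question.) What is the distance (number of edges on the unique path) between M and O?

Walking from M: M – J – Q – E – O. Length 4.

4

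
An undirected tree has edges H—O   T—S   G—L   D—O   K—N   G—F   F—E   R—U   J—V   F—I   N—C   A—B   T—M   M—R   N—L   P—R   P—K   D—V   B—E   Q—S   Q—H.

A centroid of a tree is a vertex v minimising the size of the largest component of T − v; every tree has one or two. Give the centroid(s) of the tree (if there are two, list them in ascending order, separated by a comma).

Delete R: the remaining components have sizes 11, 9, 1. Max 11 ≤ 11, so R is a centroid.
Its neighbour P also leaves a largest component of size 11, so both are centroids.

P, R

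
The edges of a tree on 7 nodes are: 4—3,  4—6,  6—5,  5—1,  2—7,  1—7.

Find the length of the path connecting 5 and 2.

3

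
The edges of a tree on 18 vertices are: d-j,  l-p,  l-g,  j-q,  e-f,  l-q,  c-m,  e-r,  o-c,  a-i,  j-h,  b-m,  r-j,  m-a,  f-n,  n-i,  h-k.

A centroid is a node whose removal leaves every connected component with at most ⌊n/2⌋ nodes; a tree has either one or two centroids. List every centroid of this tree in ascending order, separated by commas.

Delete r: the remaining components have sizes 9, 8. Max 9 ≤ 9, so r is a centroid.
e is adjacent to r and is also a centroid (the largest component after removing it is likewise 9).

e, r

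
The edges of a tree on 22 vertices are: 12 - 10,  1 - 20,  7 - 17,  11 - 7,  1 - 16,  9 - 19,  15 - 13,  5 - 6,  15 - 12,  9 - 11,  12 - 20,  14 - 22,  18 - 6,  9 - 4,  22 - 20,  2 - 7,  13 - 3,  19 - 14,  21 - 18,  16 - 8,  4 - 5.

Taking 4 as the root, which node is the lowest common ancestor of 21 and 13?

Path 21→root: 21 18 6 5 4; path 13→root: 13 15 12 20 22 14 19 9 4.
First common node: 4.

4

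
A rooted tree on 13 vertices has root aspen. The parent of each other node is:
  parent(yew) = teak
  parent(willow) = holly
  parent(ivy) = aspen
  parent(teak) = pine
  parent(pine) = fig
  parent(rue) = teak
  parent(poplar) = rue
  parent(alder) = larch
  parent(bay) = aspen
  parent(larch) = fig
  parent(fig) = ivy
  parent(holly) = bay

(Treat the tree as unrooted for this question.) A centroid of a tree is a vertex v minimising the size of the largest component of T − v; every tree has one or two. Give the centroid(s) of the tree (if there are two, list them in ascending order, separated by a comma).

fig

If fig is removed the pieces have sizes 5, 5, 2, all ≤ ⌊13/2⌋ = 6.
Every other node leaves some component of size > 6, so the centroid is unique.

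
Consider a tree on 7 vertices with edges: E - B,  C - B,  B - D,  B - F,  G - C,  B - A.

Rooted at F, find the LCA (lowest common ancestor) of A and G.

Path A→root: A B F; path G→root: G C B F.
First common node: B.

B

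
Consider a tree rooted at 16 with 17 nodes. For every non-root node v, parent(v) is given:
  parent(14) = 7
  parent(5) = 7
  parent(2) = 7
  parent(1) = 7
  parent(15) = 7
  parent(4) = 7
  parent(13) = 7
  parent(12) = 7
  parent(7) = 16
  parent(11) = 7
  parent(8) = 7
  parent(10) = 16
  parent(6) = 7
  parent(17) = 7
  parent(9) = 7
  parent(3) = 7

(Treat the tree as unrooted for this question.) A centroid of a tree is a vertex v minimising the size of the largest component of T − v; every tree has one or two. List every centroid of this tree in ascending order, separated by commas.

Delete 7: the remaining components have sizes 2, 1, 1, 1, 1, 1, 1, 1, 1, 1, 1, 1, 1, 1, 1. Max 2 ≤ 8, so 7 is a centroid.
No neighbour of 7 does as well, so 7 is the unique centroid.

7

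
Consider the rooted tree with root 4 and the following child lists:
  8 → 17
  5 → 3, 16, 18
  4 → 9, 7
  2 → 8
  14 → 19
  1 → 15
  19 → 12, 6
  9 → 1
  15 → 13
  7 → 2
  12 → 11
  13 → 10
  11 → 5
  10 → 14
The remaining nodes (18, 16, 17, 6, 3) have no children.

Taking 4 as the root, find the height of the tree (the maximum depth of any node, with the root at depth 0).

11

A deepest node is 18, reached by 4–9–1–15–13–10–14–19–12–11–5–18.
That path has 11 edges, so the height is 11.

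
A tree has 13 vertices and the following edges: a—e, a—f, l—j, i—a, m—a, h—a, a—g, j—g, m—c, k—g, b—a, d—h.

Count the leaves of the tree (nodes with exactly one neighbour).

Degree-1 nodes: b, c, d, e, f, i, k, l — 8 of them.

8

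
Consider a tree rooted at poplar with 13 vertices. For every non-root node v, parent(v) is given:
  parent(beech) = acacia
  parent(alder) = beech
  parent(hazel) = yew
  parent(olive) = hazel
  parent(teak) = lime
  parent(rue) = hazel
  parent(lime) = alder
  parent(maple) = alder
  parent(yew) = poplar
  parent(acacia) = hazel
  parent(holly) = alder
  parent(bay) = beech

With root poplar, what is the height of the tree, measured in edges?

7

A deepest node is teak, reached by poplar → yew → hazel → acacia → beech → alder → lime → teak.
That path has 7 edges, so the height is 7.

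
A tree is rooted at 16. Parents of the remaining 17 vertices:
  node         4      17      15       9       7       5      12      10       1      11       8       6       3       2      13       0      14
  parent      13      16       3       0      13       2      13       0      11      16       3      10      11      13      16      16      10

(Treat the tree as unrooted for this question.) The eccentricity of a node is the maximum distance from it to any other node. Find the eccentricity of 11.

A farthest node from 11 is 5 (6, 14 also at distance 4).
The path 11–16–13–2–5 has 4 edges.

4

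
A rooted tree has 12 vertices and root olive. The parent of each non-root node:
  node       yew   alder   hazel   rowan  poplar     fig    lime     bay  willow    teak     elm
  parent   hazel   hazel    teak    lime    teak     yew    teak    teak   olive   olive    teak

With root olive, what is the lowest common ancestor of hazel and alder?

Ancestors of hazel (toward the root): hazel, teak, olive.
Ancestors of alder: alder, hazel, teak, olive.
The deepest node appearing in both lists is hazel.

hazel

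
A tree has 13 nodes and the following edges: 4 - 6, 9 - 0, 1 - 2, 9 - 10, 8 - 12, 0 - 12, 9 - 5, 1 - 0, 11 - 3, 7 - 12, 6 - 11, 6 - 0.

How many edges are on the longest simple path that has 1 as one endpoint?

The node farthest from 1 is 3, via 1-0-6-11-3 — 4 edges.

4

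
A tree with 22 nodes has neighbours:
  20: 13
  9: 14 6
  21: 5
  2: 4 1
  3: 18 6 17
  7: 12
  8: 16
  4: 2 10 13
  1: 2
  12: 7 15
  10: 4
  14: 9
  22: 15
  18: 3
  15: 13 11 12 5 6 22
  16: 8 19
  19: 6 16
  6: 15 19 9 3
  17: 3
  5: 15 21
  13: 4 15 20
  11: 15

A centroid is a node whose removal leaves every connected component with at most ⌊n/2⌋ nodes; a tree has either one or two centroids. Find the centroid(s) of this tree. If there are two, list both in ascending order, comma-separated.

If 15 is removed the pieces have sizes 9, 6, 2, 2, 1, 1, all ≤ ⌊22/2⌋ = 11.
Every other node leaves some component of size > 11, so the centroid is unique.

15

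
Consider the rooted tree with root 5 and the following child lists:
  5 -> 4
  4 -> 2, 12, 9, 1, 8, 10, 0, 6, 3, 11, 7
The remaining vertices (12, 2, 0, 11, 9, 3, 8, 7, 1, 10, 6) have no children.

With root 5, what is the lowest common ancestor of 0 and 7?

4

Ancestors of 0 (toward the root): 0, 4, 5.
Ancestors of 7: 7, 4, 5.
The deepest node appearing in both lists is 4.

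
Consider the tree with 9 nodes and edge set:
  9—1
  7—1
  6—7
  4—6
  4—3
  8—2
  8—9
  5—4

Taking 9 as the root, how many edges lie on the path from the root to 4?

Path from 9 to 4: 9–1–7–6–4, which has 4 edges.

4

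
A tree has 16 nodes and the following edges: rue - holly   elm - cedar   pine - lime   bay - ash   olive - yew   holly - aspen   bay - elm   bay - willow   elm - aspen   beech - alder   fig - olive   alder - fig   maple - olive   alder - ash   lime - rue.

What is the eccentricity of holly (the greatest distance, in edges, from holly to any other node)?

8

A farthest node from holly is maple (yew also at distance 8).
The path holly-aspen-elm-bay-ash-alder-fig-olive-maple has 8 edges.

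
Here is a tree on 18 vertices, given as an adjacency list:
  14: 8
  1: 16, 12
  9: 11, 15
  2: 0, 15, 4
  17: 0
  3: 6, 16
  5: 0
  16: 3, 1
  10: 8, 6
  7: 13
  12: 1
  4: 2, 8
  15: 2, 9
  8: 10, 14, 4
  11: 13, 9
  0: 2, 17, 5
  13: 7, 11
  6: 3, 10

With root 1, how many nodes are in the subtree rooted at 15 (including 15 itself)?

15's subtree: {15, 9, 11, 13, 7}, size 5.

5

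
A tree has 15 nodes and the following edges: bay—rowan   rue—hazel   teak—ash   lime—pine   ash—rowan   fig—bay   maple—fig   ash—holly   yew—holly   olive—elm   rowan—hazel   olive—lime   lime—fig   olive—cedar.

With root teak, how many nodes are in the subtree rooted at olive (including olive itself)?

3

Descendants of olive (including itself): olive, elm, cedar. That's 3.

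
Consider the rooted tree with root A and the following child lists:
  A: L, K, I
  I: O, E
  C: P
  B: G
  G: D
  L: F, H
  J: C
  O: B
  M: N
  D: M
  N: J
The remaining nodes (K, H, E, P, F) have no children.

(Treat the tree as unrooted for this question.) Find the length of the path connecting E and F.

4

Walking from E: E – I – A – L – F. Length 4.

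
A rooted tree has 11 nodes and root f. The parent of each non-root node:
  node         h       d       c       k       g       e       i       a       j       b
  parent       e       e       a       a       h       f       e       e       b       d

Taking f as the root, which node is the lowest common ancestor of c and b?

c's ancestor chain is c, a, e, f and b's is b, d, e, f; they first meet at e.

e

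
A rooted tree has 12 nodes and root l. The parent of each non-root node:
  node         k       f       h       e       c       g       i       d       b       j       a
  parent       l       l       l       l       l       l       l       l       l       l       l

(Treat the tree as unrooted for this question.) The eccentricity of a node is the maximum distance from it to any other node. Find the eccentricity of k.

2

Distances from k peak at 2, attained at b (g, a, d, i, c, j, f, h, e also at distance 2).
k–l–b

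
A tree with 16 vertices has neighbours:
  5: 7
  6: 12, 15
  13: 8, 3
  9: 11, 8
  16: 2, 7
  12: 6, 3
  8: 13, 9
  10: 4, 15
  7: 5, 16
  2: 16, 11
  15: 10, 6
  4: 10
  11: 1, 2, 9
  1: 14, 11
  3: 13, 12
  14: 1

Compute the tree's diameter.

13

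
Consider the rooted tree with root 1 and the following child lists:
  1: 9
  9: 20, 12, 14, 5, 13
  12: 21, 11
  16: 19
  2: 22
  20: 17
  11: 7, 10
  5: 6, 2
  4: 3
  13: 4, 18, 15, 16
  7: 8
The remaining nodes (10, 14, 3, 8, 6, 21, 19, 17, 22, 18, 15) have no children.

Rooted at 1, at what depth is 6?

1–9–5–6 — 3 edges.

3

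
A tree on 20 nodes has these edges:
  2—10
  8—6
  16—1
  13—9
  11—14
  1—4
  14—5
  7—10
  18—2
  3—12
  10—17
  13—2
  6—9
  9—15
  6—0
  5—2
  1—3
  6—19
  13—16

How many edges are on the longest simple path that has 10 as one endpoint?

6

A farthest node from 10 is 12.
The path 10–2–13–16–1–3–12 has 6 edges.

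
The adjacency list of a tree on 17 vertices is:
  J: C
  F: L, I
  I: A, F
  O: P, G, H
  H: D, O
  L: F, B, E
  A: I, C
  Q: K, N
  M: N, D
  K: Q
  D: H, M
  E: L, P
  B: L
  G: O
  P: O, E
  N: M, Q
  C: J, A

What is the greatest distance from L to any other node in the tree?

Distances from L peak at 9, attained at K.
L–E–P–O–H–D–M–N–Q–K

9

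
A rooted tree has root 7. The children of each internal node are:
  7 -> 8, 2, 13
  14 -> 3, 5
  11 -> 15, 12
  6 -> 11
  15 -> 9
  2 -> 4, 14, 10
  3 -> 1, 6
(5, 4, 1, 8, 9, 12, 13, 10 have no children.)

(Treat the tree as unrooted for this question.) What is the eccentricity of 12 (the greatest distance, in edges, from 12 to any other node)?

7

A farthest node from 12 is 8 (13 also at distance 7).
The path 12 – 11 – 6 – 3 – 14 – 2 – 7 – 8 has 7 edges.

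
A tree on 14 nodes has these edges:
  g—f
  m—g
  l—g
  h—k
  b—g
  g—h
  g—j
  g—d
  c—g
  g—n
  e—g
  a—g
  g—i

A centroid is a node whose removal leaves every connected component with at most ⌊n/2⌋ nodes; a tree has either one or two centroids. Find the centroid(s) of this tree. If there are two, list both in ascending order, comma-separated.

If g is removed the pieces have sizes 2, 1, 1, 1, 1, 1, 1, 1, 1, 1, 1, 1, all ≤ ⌊14/2⌋ = 7.
Every other node leaves some component of size > 7, so the centroid is unique.

g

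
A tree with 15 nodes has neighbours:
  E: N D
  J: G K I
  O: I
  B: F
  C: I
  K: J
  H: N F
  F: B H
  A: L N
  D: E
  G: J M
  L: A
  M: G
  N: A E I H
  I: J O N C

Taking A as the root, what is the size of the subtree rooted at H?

H's subtree: {H, F, B}, size 3.

3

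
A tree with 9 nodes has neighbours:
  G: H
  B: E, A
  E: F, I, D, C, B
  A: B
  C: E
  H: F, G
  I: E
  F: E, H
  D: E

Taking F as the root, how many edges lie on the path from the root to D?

2

Path from F to D: F–E–D, which has 2 edges.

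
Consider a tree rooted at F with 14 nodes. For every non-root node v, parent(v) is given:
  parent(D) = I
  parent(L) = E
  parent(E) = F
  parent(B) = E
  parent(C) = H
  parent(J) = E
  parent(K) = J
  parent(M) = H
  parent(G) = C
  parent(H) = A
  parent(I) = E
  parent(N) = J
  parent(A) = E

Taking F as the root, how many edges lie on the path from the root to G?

Climbing from G to the root: G → C → H → A → E → F. That's 5 steps.

5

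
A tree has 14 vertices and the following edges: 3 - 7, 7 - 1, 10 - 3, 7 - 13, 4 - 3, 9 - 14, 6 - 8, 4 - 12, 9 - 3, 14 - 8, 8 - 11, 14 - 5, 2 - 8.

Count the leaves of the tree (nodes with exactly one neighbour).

Exactly 8 nodes have a single neighbour: 1, 2, 5, 6, 10, 11, 12, 13.

8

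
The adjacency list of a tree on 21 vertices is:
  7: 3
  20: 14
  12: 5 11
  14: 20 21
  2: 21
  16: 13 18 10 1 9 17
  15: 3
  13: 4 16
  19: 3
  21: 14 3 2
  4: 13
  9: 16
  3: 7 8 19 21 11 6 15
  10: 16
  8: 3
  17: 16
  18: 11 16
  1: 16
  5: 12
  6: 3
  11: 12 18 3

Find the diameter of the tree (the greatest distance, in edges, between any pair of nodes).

BFS from 20 reaches 4 last, at distance 8; BFS from 4 confirms no node is farther.
Path: 20-14-21-3-11-18-16-13-4.

8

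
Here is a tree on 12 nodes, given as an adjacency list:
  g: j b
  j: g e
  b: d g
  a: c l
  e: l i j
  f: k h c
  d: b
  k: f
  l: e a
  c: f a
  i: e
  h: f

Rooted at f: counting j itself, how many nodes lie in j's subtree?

4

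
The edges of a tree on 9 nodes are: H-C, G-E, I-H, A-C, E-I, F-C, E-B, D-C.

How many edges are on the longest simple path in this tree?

5

BFS from B reaches A last, at distance 5; BFS from A confirms no node is farther.
Path: B – E – I – H – C – A.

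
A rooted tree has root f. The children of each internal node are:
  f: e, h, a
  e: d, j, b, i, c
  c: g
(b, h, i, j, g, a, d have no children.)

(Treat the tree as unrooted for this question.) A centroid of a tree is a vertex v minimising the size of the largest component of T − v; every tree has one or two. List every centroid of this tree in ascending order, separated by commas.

If e is removed the pieces have sizes 3, 2, 1, 1, 1, 1, all ≤ ⌊10/2⌋ = 5.
No neighbour of e does as well, so e is the unique centroid.

e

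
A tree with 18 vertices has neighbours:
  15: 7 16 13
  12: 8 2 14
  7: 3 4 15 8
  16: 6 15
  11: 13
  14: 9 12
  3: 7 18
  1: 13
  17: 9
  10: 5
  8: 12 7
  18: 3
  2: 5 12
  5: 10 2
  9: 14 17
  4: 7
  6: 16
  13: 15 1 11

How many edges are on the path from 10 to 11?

8

The path is 10 - 5 - 2 - 12 - 8 - 7 - 15 - 13 - 11, which has 8 edges.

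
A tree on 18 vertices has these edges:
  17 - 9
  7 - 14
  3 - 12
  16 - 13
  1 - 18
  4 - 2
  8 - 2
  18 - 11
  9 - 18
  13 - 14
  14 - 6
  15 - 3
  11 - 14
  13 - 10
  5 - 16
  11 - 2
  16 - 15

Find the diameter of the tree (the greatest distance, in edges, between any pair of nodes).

9

Starting from 12, a farthest node is 17 at distance 9.
One longest path: 12–3–15–16–13–14–11–18–9–17.
So the diameter is 9.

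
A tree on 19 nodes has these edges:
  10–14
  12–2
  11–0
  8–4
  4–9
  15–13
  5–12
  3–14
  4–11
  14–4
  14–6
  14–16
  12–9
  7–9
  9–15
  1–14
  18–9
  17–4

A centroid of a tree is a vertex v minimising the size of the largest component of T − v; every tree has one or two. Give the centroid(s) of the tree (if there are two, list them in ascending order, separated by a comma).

Delete 4: the remaining components have sizes 8, 6, 2, 1, 1. Max 8 ≤ 9, so 4 is a centroid.
Every other node leaves some component of size > 9, so the centroid is unique.

4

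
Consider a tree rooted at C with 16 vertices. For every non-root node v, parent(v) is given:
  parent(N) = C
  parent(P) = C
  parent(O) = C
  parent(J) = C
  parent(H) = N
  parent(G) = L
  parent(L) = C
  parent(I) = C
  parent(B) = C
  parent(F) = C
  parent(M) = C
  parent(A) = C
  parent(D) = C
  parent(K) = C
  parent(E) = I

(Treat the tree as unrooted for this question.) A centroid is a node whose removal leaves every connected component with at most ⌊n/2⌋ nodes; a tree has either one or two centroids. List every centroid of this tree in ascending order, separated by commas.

C

If C is removed the pieces have sizes 2, 2, 2, 1, 1, 1, 1, 1, 1, 1, 1, 1, all ≤ ⌊16/2⌋ = 8.
Every other node leaves some component of size > 8, so the centroid is unique.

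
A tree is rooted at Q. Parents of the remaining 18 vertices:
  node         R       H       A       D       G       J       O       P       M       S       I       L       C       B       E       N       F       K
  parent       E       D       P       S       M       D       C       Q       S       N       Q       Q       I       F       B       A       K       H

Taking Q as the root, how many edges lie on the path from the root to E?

10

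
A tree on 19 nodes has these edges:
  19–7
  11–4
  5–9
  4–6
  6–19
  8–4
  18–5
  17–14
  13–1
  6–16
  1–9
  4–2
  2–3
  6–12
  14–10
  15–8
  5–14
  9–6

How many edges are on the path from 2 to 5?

2–4–6–9–5: 4 edges.

4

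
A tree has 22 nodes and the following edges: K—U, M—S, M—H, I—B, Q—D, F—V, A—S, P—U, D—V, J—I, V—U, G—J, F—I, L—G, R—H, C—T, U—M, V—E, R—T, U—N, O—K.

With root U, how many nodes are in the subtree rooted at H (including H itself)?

4

Descendants of H (including itself): H, R, T, C. That's 4.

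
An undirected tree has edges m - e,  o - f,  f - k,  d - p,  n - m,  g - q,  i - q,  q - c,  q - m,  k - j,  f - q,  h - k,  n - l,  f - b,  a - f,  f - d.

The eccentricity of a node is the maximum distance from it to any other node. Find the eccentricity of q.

3

A farthest node from q is j (l, h, p also at distance 3).
The path q-f-k-j has 3 edges.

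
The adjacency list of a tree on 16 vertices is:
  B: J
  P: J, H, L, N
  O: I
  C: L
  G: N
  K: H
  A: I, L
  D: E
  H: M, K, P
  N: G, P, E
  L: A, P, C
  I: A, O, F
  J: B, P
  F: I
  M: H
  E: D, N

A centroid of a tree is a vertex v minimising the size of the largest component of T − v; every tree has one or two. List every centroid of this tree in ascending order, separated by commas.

P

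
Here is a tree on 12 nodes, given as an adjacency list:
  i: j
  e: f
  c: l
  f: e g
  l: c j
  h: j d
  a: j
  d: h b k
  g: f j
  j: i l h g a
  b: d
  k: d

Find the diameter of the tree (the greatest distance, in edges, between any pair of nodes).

Starting from e, a farthest node is k at distance 6.
One longest path: e – f – g – j – h – d – k.
So the diameter is 6.

6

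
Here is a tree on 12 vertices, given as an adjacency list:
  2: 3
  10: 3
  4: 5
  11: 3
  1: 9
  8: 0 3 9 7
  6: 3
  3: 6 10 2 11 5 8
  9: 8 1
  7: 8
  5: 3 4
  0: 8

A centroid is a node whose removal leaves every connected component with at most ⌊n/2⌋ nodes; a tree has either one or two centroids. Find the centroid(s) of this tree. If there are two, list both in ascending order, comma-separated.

3

Removing 3 splits the tree into components of sizes 5, 2, 1, 1, 1, 1; the largest is 5 ≤ ⌊12/2⌋ = 6.
No neighbour of 3 does as well, so 3 is the unique centroid.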